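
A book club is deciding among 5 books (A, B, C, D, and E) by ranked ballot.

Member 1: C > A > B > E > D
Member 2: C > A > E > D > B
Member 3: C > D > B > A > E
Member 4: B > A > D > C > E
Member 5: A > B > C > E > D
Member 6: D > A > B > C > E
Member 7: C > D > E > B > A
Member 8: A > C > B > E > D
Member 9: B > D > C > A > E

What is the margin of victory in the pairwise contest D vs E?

Ballots ranking D above E: 5.
Ballots ranking E above D: 4.
D wins 5–4, a margin of 1.

1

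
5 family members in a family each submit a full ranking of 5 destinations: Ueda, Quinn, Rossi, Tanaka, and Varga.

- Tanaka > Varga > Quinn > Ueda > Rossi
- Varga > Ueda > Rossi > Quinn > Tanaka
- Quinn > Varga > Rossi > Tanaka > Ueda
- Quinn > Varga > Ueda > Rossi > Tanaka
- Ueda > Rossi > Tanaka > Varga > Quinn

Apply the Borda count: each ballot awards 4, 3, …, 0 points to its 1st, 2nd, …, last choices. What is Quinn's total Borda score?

11

Borda scores:
  Ueda: 1 + 3 + 0 + 2 + 4 = 10
  Quinn: 2 + 1 + 4 + 4 + 0 = 11
  Rossi: 0 + 2 + 2 + 1 + 3 = 8
  Tanaka: 4 + 0 + 1 + 0 + 2 = 7
  Varga: 3 + 4 + 3 + 3 + 1 = 14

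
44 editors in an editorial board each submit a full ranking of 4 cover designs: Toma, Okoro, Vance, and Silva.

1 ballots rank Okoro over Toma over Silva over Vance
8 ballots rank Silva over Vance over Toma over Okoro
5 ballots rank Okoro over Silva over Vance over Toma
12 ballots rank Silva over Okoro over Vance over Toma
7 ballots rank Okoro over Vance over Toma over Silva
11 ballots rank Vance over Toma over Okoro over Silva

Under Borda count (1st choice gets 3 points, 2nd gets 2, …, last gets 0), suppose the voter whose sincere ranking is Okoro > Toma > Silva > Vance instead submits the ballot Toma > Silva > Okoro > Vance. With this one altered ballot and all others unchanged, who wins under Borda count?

Vance

Borda totals with the altered ballot: Toma 40, Okoro 72, Vance 80, Silva 72.
The winner is unchanged: still Vance.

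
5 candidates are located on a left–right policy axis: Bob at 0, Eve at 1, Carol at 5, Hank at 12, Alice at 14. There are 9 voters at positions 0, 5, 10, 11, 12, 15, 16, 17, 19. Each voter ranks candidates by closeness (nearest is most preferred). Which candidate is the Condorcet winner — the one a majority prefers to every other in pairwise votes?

Hank

With single-peaked preferences on a line, the Condorcet winner is the candidate closest to the median voter.
The median voter (position 12) is closest to Hank at 12.
Check: Hank vs Bob — voters closer to Hank: 7 of 9.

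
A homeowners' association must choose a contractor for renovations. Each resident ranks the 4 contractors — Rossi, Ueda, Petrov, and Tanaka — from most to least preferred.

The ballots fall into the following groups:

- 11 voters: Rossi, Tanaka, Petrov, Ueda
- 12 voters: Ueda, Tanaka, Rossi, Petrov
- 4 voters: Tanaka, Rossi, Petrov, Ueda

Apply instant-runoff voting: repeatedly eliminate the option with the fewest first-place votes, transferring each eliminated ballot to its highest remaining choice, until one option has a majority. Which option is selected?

Round 1: Ueda 12, Rossi 11, Tanaka 4, Petrov 0. Petrov has the fewest and is eliminated.
Round 2: Ueda 12, Rossi 11, Tanaka 4. Tanaka has the fewest and is eliminated.
Round 3: Rossi 15, Ueda 12. Rossi has a majority.

Rossi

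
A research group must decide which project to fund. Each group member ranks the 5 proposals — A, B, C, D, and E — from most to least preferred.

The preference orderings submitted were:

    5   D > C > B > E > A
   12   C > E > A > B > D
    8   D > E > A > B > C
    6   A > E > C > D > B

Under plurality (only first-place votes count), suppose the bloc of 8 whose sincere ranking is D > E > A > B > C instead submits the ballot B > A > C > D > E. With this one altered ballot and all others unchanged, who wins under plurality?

First-place totals with the altered ballot: A 6, B 8, C 12, D 5, E 0.
The switch changes the winner from D to C.

C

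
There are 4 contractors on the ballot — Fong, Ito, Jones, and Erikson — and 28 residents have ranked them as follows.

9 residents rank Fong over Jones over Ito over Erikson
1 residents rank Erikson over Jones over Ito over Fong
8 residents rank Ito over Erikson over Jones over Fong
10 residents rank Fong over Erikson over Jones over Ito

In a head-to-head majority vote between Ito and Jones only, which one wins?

Ballots ranking Ito above Jones: 8.
Ballots ranking Jones above Ito: 9+1+10 = 20.
Jones wins the head-to-head, 20–8.

Jones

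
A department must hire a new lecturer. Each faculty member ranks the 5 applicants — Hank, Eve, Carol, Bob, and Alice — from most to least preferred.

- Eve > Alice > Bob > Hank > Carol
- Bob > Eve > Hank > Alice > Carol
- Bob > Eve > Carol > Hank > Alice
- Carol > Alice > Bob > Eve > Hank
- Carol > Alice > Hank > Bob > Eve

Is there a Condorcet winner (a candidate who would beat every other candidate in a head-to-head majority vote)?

Head-to-head results (5 voters total):
Hank vs Eve: Eve wins 4–1.
Hank vs Carol: Carol wins 3–2.
Hank vs Bob: Bob wins 4–1.
Hank vs Alice: Alice wins 3–2.
Eve vs Carol: Eve wins 3–2.
Eve vs Bob: Bob wins 4–1.
Eve vs Alice: Eve wins 3–2.
Carol vs Bob: Bob wins 3–2.
Carol vs Alice: Carol wins 3–2.
Bob vs Alice: Alice wins 3–2.
No candidate beats all others: Eve beats Alice beats Bob beats Eve, a majority cycle.

No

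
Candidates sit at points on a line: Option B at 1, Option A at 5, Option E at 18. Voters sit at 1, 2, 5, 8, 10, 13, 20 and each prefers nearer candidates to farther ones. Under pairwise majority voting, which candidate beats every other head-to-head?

With single-peaked preferences on a line, the Condorcet winner is the candidate closest to the median voter.
The median voter (position 8) is closest to Option A at 5.
Check: Option A vs Option E — voters closer to Option A: 5 of 7.

Option A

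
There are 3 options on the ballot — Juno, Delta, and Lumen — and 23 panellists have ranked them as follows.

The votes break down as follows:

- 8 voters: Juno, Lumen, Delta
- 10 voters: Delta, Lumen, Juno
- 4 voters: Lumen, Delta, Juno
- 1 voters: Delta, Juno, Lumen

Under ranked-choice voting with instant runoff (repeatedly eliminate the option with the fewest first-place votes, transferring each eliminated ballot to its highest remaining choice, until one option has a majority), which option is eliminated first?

Lumen

Round 1: Delta 11, Juno 8, Lumen 4. Lumen has the fewest and is eliminated.
Round 2: Delta 15, Juno 8. Delta has a majority.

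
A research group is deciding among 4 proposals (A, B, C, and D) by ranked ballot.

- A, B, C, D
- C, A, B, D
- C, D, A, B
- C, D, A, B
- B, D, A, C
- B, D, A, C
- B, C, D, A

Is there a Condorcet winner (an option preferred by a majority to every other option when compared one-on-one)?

Head-to-head results (7 voters total):
A vs B: A wins 4–3.
A vs C: C wins 4–3.
A vs D: D wins 5–2.
B vs C: B wins 4–3.
B vs D: B wins 5–2.
C vs D: C wins 5–2.
No candidate beats all others: A beats B beats C beats A, a majority cycle.

No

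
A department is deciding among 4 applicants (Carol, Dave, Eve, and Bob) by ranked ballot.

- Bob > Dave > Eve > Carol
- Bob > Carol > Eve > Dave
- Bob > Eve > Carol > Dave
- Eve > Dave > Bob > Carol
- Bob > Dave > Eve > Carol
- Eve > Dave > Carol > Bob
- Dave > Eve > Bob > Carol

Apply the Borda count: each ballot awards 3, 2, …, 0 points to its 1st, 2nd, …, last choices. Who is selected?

Bob

Borda scores:
  Carol: 0 + 2 + 1 + 0 + 0 + 1 + 0 = 4
  Dave: 2 + 0 + 0 + 2 + 2 + 2 + 3 = 11
  Eve: 1 + 1 + 2 + 3 + 1 + 3 + 2 = 13
  Bob: 3 + 3 + 3 + 1 + 3 + 0 + 1 = 14
Bob has the highest total.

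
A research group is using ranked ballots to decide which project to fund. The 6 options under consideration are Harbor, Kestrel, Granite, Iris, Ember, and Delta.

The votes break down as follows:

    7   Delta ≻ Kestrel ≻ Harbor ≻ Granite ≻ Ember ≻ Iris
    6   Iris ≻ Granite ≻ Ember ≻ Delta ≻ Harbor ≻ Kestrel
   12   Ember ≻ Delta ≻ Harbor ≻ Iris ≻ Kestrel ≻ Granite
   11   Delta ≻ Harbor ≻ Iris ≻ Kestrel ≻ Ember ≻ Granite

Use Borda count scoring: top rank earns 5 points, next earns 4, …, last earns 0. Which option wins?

Delta

Borda scores:
  Harbor: 7·3 + 6·1 + 12·3 + 11·4 = 107
  Kestrel: 7·4 + 6·0 + 12·1 + 11·2 = 62
  Granite: 7·2 + 6·4 + 12·0 + 11·0 = 38
  Iris: 7·0 + 6·5 + 12·2 + 11·3 = 87
  Ember: 7·1 + 6·3 + 12·5 + 11·1 = 96
  Delta: 7·5 + 6·2 + 12·4 + 11·5 = 150
Delta has the highest total.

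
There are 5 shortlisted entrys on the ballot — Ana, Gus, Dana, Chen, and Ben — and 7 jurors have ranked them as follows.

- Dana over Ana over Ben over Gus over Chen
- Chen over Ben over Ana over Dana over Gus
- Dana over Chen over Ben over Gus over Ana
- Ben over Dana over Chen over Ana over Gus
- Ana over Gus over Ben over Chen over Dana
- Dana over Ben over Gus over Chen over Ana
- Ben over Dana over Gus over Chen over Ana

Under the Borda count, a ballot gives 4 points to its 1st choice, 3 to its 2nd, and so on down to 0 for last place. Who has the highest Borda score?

Borda scores:
  Ana: 3 + 2 + 0 + 1 + 4 + 0 + 0 = 10
  Gus: 1 + 0 + 1 + 0 + 3 + 2 + 2 = 9
  Dana: 4 + 1 + 4 + 3 + 0 + 4 + 3 = 19
  Chen: 0 + 4 + 3 + 2 + 1 + 1 + 1 = 12
  Ben: 2 + 3 + 2 + 4 + 2 + 3 + 4 = 20
Ben has the highest total.

Ben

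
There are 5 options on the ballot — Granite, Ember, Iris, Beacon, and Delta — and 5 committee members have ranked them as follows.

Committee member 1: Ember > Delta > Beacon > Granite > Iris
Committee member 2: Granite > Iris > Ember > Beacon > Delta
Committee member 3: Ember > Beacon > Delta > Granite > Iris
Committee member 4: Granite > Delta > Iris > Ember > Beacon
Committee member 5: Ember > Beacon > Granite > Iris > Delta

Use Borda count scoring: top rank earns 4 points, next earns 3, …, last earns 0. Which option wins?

Ember

Borda scores:
  Granite: 1 + 4 + 1 + 4 + 2 = 12
  Ember: 4 + 2 + 4 + 1 + 4 = 15
  Iris: 0 + 3 + 0 + 2 + 1 = 6
  Beacon: 2 + 1 + 3 + 0 + 3 = 9
  Delta: 3 + 0 + 2 + 3 + 0 = 8
Ember has the highest total.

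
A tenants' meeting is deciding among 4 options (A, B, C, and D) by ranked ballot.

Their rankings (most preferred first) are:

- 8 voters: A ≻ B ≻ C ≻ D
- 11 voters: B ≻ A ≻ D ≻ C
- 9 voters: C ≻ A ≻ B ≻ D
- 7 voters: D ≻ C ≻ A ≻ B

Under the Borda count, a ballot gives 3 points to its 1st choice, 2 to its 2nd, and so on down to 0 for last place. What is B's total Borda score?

Borda scores:
  A: 8·3 + 11·2 + 9·2 + 7·1 = 71
  B: 8·2 + 11·3 + 9·1 + 7·0 = 58
  C: 8·1 + 11·0 + 9·3 + 7·2 = 49
  D: 8·0 + 11·1 + 9·0 + 7·3 = 32

58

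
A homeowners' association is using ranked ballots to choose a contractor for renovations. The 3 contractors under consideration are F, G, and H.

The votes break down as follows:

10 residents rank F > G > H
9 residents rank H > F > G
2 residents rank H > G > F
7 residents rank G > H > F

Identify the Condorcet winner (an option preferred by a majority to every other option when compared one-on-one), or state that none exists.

Head-to-head results (28 voters total):
F vs G: F wins 19–9.
F vs H: H wins 18–10.
G vs H: G wins 17–11.
No candidate beats all others: F beats G beats H beats F, a majority cycle.

No Condorcet winner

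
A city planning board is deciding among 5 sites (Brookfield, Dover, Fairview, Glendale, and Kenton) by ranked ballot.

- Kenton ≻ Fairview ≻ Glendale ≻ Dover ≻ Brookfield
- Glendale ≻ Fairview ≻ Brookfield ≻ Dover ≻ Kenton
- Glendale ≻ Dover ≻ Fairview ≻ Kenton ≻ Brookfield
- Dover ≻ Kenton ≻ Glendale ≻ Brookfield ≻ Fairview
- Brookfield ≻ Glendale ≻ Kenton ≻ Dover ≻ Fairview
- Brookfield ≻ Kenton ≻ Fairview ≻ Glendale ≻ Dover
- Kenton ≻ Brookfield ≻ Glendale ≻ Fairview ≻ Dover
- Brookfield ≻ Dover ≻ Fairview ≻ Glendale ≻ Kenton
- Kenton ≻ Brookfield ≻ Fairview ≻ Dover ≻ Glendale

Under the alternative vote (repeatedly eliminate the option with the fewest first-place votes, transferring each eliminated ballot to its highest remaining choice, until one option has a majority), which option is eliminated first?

Fairview

Round 1: Brookfield 3, Kenton 3, Glendale 2, Dover 1, Fairview 0. Fairview has the fewest and is eliminated.
Round 2: Brookfield 3, Kenton 3, Glendale 2, Dover 1. Dover has the fewest and is eliminated.
Round 3: Kenton 4, Brookfield 3, Glendale 2. Glendale has the fewest and is eliminated.
Round 4: Kenton 5, Brookfield 4. Kenton has a majority.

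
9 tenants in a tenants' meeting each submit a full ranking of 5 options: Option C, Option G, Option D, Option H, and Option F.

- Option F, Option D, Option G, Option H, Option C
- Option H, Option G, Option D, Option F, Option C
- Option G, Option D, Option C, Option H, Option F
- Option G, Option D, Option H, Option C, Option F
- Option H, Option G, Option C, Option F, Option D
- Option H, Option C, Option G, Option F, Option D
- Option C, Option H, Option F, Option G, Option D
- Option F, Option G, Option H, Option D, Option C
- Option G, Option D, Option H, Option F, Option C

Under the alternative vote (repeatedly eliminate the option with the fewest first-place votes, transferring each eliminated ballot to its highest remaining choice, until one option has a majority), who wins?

Option G

Round 1: Option G 3, Option H 3, Option F 2, Option C 1, Option D 0. Option D has the fewest and is eliminated.
Round 2: Option G 3, Option H 3, Option F 2, Option C 1. Option C has the fewest and is eliminated.
Round 3: Option H 4, Option G 3, Option F 2. Option F has the fewest and is eliminated.
Round 4: Option G 5, Option H 4. Option G has a majority.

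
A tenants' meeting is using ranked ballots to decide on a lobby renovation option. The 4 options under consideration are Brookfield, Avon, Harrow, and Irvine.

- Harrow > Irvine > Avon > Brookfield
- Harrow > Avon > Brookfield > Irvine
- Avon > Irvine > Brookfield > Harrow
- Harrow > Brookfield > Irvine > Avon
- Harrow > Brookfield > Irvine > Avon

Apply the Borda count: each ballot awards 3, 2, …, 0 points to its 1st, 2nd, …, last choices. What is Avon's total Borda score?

Borda scores:
  Brookfield: 0 + 1 + 1 + 2 + 2 = 6
  Avon: 1 + 2 + 3 + 0 + 0 = 6
  Harrow: 3 + 3 + 0 + 3 + 3 = 12
  Irvine: 2 + 0 + 2 + 1 + 1 = 6

6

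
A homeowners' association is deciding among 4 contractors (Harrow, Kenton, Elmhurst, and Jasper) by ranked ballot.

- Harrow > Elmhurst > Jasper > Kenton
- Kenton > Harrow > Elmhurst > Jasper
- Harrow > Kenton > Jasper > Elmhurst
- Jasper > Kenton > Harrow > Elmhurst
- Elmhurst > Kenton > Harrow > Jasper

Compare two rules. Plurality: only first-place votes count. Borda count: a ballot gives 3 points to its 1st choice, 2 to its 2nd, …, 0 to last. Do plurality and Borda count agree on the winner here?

Yes

Plurality first-place counts: Harrow 2, Kenton 1, Elmhurst 1, Jasper 1 → Harrow.
Borda totals: Harrow 10, Kenton 9, Elmhurst 6, Jasper 5 → Harrow.
The two rules agree on Harrow.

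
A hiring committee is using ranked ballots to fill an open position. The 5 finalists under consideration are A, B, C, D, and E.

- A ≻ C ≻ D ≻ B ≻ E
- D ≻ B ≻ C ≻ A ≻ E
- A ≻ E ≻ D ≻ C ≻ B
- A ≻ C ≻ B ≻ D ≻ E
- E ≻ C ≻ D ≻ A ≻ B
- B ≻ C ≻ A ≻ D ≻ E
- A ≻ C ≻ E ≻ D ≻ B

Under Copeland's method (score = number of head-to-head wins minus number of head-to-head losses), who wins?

Pairwise results:
  A vs B: A wins 5–2.
  A vs C: A wins 4–3.
  A vs D: A wins 5–2.
  A vs E: A wins 6–1.
  B vs C: C wins 5–2.
  B vs D: D wins 5–2.
  B vs E: B wins 4–3.
  C vs D: C wins 5–2.
  C vs E: C wins 5–2.
  D vs E: D wins 4–3.
Copeland scores (wins − losses):
  A: 4 − 0 = 4
  B: 1 − 3 = -2
  C: 3 − 1 = 2
  D: 2 − 2 = 0
  E: 0 − 4 = -4
A has the best Copeland score.

A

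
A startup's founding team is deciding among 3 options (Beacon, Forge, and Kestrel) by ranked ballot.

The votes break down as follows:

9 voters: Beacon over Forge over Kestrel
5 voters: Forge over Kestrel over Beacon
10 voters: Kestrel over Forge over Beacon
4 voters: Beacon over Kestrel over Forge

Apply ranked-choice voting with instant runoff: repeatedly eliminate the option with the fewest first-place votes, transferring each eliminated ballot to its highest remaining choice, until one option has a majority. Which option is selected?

Round 1: Beacon 13, Kestrel 10, Forge 5. Forge has the fewest and is eliminated.
Round 2: Kestrel 15, Beacon 13. Kestrel has a majority.

Kestrel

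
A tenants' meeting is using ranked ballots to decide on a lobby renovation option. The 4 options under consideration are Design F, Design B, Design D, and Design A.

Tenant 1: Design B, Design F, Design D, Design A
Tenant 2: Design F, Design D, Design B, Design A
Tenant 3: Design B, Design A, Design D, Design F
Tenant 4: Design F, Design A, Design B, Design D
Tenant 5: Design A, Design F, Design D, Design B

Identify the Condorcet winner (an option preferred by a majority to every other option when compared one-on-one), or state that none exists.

Head-to-head results (5 voters total):
Design F vs Design B: Design F wins 3–2.
Design F vs Design D: Design F wins 4–1.
Design F vs Design A: Design F wins 3–2.
Design B vs Design D: Design B wins 3–2.
Design B vs Design A: Design B wins 3–2.
Design D vs Design A: Design A wins 3–2.
Design F beats each rival — Design B (3–2), Design D (4–1), Design A (3–2) — so Design F is the Condorcet winner.

Design F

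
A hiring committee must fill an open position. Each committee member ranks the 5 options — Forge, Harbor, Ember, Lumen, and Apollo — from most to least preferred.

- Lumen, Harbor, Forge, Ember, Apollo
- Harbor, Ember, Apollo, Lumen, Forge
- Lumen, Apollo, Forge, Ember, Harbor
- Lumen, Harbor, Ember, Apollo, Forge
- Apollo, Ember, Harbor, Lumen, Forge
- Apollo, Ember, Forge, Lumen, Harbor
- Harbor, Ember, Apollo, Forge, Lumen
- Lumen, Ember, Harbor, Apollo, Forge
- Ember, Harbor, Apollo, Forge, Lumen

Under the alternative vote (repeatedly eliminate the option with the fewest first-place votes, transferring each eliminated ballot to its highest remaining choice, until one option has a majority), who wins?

Round 1: Lumen 4, Harbor 2, Apollo 2, Ember 1, Forge 0. Forge has the fewest and is eliminated.
Round 2: Lumen 4, Harbor 2, Apollo 2, Ember 1. Ember has the fewest and is eliminated.
Round 3: Lumen 4, Harbor 3, Apollo 2. Apollo has the fewest and is eliminated.
Round 4: Lumen 5, Harbor 4. Lumen has a majority.

Lumen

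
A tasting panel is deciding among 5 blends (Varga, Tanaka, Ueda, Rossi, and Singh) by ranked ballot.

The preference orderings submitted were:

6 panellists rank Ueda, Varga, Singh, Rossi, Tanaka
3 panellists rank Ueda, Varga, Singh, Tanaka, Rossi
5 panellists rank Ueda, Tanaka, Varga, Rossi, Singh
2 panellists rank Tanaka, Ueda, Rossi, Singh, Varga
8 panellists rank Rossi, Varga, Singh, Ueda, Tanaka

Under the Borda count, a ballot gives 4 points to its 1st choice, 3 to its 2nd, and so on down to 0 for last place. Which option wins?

Ueda

Borda scores:
  Varga: 6·3 + 3·3 + 5·2 + 2·0 + 8·3 = 61
  Tanaka: 6·0 + 3·1 + 5·3 + 2·4 + 8·0 = 26
  Ueda: 6·4 + 3·4 + 5·4 + 2·3 + 8·1 = 70
  Rossi: 6·1 + 3·0 + 5·1 + 2·2 + 8·4 = 47
  Singh: 6·2 + 3·2 + 5·0 + 2·1 + 8·2 = 36
Ueda has the highest total.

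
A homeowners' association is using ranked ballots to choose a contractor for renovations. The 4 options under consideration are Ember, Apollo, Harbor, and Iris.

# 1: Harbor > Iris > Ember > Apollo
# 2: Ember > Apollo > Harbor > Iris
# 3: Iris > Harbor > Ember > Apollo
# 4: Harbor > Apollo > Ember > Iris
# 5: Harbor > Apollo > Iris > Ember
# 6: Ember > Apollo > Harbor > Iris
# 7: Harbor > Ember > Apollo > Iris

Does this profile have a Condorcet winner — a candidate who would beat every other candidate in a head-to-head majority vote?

Head-to-head results (7 voters total):
Ember vs Apollo: Ember wins 5–2.
Ember vs Harbor: Harbor wins 5–2.
Ember vs Iris: Ember wins 4–3.
Apollo vs Harbor: Harbor wins 5–2.
Apollo vs Iris: Apollo wins 5–2.
Harbor vs Iris: Harbor wins 6–1.
Harbor beats each rival — Ember (5–2), Apollo (5–2), Iris (6–1) — so Harbor is the Condorcet winner.

Yes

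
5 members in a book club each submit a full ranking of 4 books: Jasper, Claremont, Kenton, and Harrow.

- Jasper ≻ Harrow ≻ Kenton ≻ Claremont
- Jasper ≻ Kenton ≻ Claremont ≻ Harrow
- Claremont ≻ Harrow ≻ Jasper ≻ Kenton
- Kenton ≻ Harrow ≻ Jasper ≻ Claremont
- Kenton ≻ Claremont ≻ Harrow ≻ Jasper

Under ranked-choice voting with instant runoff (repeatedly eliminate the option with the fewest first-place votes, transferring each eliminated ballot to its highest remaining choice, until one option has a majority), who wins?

Round 1: Jasper 2, Kenton 2, Claremont 1, Harrow 0. Harrow has the fewest and is eliminated.
Round 2: Jasper 2, Kenton 2, Claremont 1. Claremont has the fewest and is eliminated.
Round 3: Jasper 3, Kenton 2. Jasper has a majority.

Jasper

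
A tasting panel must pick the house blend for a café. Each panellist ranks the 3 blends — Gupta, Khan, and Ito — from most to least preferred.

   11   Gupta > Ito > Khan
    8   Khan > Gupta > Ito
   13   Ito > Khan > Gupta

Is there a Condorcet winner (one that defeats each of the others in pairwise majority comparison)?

No

Head-to-head results (32 voters total):
Gupta vs Khan: Khan wins 21–11.
Gupta vs Ito: Gupta wins 19–13.
Khan vs Ito: Ito wins 24–8.
No candidate beats all others: Gupta beats Ito beats Khan beats Gupta, a majority cycle.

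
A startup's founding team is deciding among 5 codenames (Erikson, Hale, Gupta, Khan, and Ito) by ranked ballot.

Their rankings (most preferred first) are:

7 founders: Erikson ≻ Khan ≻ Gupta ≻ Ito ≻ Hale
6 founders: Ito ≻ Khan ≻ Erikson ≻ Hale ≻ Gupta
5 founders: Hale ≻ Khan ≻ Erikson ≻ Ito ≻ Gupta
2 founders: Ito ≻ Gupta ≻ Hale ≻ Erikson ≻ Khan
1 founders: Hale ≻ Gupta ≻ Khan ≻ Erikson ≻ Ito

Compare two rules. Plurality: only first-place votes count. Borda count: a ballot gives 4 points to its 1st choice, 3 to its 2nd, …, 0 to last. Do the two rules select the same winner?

Plurality first-place counts: Erikson 7, Hale 6, Gupta 0, Khan 0, Ito 8 → Ito.
Borda totals: Erikson 53, Hale 34, Gupta 23, Khan 56, Ito 44 → Khan.
The two rules disagree: plurality picks Ito, Borda picks Khan.

No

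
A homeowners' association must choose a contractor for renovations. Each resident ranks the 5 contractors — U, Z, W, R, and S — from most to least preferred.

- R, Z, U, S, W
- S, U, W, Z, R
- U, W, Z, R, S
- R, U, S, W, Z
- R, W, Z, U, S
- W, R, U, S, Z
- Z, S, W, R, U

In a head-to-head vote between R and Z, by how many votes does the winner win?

1

Ballots ranking R above Z: 4.
Ballots ranking Z above R: 3.
R wins 4–3, a margin of 1.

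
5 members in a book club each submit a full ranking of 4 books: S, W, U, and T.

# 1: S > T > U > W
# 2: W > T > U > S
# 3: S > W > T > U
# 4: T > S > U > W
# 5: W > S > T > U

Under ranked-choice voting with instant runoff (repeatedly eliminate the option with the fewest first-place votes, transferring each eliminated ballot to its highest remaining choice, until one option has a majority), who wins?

Round 1: S 2, W 2, T 1, U 0. U has the fewest and is eliminated.
Round 2: S 2, W 2, T 1. T has the fewest and is eliminated.
Round 3: S 3, W 2. S has a majority.

S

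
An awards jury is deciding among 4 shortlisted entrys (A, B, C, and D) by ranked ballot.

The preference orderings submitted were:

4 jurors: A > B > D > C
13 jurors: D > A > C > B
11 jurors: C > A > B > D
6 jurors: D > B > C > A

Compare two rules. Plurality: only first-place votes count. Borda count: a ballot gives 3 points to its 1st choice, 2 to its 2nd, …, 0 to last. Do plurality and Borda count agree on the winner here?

Plurality first-place counts: A 4, B 0, C 11, D 19 → D.
Borda totals: A 60, B 31, C 52, D 61 → D.
The two rules agree on D.

Yes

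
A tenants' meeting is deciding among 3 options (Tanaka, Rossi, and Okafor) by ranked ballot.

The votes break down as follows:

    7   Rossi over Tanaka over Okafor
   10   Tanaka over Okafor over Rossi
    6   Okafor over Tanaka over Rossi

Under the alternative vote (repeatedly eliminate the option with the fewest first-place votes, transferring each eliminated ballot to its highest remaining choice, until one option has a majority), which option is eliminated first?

Round 1: Tanaka 10, Rossi 7, Okafor 6. Okafor has the fewest and is eliminated.
Round 2: Tanaka 16, Rossi 7. Tanaka has a majority.

Okafor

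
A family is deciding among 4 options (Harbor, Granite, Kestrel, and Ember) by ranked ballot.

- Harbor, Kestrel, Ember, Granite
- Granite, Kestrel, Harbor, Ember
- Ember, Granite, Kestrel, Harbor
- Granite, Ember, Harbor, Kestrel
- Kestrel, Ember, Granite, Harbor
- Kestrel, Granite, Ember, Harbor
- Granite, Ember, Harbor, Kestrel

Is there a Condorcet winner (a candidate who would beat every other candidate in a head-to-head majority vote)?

Yes

Head-to-head results (7 voters total):
Harbor vs Granite: Granite wins 6–1.
Harbor vs Kestrel: Kestrel wins 4–3.
Harbor vs Ember: Ember wins 5–2.
Granite vs Kestrel: Granite wins 4–3.
Granite vs Ember: Granite wins 4–3.
Kestrel vs Ember: Kestrel wins 4–3.
Granite beats each rival — Harbor (6–1), Kestrel (4–3), Ember (4–3) — so Granite is the Condorcet winner.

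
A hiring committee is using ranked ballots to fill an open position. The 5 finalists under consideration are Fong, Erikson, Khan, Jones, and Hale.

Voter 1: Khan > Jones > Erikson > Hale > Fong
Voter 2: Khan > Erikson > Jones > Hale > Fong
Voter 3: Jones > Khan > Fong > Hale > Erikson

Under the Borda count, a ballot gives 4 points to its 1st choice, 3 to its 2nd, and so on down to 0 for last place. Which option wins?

Khan

Borda scores:
  Fong: 0 + 0 + 2 = 2
  Erikson: 2 + 3 + 0 = 5
  Khan: 4 + 4 + 3 = 11
  Jones: 3 + 2 + 4 = 9
  Hale: 1 + 1 + 1 = 3
Khan has the highest total.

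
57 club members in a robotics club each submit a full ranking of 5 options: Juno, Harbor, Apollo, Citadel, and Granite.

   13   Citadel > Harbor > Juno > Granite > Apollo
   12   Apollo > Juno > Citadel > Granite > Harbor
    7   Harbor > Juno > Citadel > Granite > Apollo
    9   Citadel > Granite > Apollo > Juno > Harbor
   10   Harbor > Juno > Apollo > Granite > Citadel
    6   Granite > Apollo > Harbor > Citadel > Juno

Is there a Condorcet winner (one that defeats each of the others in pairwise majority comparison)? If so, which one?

Head-to-head results (57 voters total):
Juno vs Harbor: Harbor wins 36–21.
Juno vs Apollo: Juno wins 30–27.
Juno vs Citadel: Juno wins 29–28.
Juno vs Granite: Juno wins 42–15.
Harbor vs Apollo: Harbor wins 30–27.
Harbor vs Citadel: Citadel wins 34–23.
Harbor vs Granite: Harbor wins 30–27.
Apollo vs Citadel: Citadel wins 29–28.
Apollo vs Granite: Granite wins 35–22.
Citadel vs Granite: Citadel wins 41–16.
No candidate beats all others: Juno beats Citadel beats Harbor beats Juno, a majority cycle.

None — there is no Condorcet winner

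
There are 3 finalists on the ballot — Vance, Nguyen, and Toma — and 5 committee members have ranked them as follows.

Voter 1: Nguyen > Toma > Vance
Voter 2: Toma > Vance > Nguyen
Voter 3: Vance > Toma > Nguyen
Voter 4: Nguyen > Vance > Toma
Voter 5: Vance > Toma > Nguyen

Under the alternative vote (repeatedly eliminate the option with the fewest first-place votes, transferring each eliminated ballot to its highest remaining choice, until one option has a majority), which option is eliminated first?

Round 1: Vance 2, Nguyen 2, Toma 1. Toma has the fewest and is eliminated.
Round 2: Vance 3, Nguyen 2. Vance has a majority.

Toma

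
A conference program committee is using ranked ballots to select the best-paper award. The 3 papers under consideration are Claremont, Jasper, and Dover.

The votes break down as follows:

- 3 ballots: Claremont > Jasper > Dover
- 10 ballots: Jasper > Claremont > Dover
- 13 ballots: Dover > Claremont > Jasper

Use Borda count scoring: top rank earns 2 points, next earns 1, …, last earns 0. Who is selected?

Borda scores:
  Claremont: 3·2 + 10·1 + 13·1 = 29
  Jasper: 3·1 + 10·2 + 13·0 = 23
  Dover: 3·0 + 10·0 + 13·2 = 26
Claremont has the highest total.

Claremont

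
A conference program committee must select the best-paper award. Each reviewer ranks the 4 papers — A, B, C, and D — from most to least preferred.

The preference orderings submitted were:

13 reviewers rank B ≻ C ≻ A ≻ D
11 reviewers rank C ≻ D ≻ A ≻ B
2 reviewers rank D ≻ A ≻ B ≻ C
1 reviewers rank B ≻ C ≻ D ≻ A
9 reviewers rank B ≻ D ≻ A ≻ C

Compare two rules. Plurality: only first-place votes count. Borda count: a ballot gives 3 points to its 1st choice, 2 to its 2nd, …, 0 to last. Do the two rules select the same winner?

Yes

Plurality first-place counts: A 0, B 23, C 11, D 2 → B.
Borda totals: A 37, B 71, C 61, D 47 → B.
The two rules agree on B.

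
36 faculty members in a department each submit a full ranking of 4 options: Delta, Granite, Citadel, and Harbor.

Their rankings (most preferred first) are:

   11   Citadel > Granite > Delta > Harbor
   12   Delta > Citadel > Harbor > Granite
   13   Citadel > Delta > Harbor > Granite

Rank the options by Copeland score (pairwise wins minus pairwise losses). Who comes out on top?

Citadel

Pairwise results:
  Delta vs Granite: Delta wins 25–11.
  Delta vs Citadel: Citadel wins 24–12.
  Delta vs Harbor: Delta wins 36–0.
  Granite vs Citadel: Citadel wins 36–0.
  Granite vs Harbor: Harbor wins 25–11.
  Citadel vs Harbor: Citadel wins 36–0.
Copeland scores (wins − losses):
  Delta: 2 − 1 = 1
  Granite: 0 − 3 = -3
  Citadel: 3 − 0 = 3
  Harbor: 1 − 2 = -1
Citadel has the best Copeland score.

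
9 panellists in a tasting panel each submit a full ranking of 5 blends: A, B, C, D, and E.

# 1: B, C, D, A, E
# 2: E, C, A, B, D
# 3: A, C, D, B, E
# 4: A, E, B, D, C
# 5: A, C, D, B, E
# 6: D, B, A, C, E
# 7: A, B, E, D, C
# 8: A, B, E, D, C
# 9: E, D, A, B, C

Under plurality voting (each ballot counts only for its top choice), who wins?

A

First-place vote totals:
  A: 5
  B: 1
  C: 0
  D: 1
  E: 2
A has the most first-place votes.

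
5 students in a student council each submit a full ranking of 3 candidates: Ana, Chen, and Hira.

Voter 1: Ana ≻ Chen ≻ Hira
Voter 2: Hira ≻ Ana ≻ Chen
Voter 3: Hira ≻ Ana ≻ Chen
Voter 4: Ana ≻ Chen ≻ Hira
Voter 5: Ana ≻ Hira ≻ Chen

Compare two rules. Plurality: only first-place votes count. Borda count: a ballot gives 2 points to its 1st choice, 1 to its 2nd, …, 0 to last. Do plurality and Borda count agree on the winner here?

Plurality first-place counts: Ana 3, Chen 0, Hira 2 → Ana.
Borda totals: Ana 8, Chen 2, Hira 5 → Ana.
The two rules agree on Ana.

Yes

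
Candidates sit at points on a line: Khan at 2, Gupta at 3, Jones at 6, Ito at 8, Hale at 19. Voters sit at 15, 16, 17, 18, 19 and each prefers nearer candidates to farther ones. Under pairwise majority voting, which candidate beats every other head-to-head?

Hale

With single-peaked preferences on a line, the Condorcet winner is the candidate closest to the median voter.
The median voter (position 17) is closest to Hale at 19.
Check: Hale vs Khan — voters closer to Hale: 5 of 5.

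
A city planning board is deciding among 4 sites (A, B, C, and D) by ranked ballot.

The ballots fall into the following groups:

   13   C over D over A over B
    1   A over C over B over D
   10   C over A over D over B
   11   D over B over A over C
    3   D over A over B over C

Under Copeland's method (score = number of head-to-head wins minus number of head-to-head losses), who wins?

Pairwise results:
  A vs B: A wins 27–11.
  A vs C: C wins 23–15.
  A vs D: D wins 27–11.
  B vs C: C wins 24–14.
  B vs D: D wins 37–1.
  C vs D: C wins 24–14.
Copeland scores (wins − losses):
  A: 1 − 2 = -1
  B: 0 − 3 = -3
  C: 3 − 0 = 3
  D: 2 − 1 = 1
C has the best Copeland score.

C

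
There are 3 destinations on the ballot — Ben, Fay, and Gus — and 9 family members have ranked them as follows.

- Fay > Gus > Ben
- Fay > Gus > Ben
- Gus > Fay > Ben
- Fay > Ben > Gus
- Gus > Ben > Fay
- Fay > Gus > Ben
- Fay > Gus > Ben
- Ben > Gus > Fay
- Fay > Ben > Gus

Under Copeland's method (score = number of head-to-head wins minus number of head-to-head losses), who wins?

Fay

Pairwise results:
  Ben vs Fay: Fay wins 7–2.
  Ben vs Gus: Gus wins 6–3.
  Fay vs Gus: Fay wins 6–3.
Copeland scores (wins − losses):
  Ben: 0 − 2 = -2
  Fay: 2 − 0 = 2
  Gus: 1 − 1 = 0
Fay has the best Copeland score.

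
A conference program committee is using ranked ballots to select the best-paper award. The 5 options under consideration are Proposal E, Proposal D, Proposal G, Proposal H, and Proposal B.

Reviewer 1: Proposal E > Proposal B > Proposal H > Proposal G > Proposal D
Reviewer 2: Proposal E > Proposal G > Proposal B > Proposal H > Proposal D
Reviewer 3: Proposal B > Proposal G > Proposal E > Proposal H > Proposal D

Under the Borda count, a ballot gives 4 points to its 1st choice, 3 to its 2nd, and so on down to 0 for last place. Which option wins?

Proposal E

Borda scores:
  Proposal E: 4 + 4 + 2 = 10
  Proposal D: 0 + 0 + 0 = 0
  Proposal G: 1 + 3 + 3 = 7
  Proposal H: 2 + 1 + 1 = 4
  Proposal B: 3 + 2 + 4 = 9
Proposal E has the highest total.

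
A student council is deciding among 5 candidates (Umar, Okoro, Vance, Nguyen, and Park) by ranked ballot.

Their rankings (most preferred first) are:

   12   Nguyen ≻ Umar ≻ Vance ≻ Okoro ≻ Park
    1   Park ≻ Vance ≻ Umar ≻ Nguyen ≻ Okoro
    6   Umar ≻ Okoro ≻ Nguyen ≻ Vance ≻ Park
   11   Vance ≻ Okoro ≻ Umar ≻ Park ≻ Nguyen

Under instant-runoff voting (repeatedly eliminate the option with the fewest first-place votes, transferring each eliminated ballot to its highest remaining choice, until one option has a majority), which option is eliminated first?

Round 1: Nguyen 12, Vance 11, Umar 6, Park 1, Okoro 0. Okoro has the fewest and is eliminated.
Round 2: Nguyen 12, Vance 11, Umar 6, Park 1. Park has the fewest and is eliminated.
Round 3: Vance 12, Nguyen 12, Umar 6. Umar has the fewest and is eliminated.
Round 4: Nguyen 18, Vance 12. Nguyen has a majority.

Okoro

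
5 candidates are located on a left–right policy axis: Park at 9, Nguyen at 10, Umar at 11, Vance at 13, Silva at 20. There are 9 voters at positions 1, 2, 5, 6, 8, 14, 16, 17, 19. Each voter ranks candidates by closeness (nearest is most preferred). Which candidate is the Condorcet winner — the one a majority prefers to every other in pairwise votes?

With single-peaked preferences on a line, the Condorcet winner is the candidate closest to the median voter.
The median voter (position 8) is closest to Park at 9.
Check: Park vs Nguyen — voters closer to Park: 5 of 9.

Park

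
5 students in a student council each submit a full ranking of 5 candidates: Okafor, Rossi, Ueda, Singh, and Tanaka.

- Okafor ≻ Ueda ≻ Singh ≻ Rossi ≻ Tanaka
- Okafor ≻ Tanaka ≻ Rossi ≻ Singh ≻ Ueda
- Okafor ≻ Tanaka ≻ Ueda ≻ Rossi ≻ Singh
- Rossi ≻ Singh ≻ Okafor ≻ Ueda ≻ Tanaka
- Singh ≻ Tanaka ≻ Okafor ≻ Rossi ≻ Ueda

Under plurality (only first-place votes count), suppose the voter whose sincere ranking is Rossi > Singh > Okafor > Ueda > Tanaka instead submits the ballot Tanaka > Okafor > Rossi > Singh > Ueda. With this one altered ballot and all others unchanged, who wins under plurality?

Okafor

First-place totals with the altered ballot: Okafor 3, Rossi 0, Ueda 0, Singh 1, Tanaka 1.
The winner is unchanged: still Okafor.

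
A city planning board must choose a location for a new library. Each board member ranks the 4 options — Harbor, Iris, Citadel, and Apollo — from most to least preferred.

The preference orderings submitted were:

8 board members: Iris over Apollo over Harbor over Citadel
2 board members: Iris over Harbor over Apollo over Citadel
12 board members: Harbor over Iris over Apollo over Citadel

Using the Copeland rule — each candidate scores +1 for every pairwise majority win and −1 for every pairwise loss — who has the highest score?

Harbor

Pairwise results:
  Harbor vs Iris: Harbor wins 12–10.
  Harbor vs Citadel: Harbor wins 22–0.
  Harbor vs Apollo: Harbor wins 14–8.
  Iris vs Citadel: Iris wins 22–0.
  Iris vs Apollo: Iris wins 22–0.
  Citadel vs Apollo: Apollo wins 22–0.
Copeland scores (wins − losses):
  Harbor: 3 − 0 = 3
  Iris: 2 − 1 = 1
  Citadel: 0 − 3 = -3
  Apollo: 1 − 2 = -1
Harbor has the best Copeland score.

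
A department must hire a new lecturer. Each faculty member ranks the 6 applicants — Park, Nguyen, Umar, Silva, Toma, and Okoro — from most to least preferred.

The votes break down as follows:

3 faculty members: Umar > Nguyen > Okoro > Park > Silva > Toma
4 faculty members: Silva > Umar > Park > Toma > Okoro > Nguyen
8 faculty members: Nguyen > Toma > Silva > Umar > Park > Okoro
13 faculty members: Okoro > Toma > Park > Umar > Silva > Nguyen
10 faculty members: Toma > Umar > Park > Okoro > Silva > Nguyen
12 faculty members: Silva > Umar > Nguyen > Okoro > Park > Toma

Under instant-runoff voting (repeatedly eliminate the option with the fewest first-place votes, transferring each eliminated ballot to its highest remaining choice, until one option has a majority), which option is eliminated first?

Park

Round 1: Silva 16, Okoro 13, Toma 10, Nguyen 8, Umar 3, Park 0. Park has the fewest and is eliminated.
Round 2: Silva 16, Okoro 13, Toma 10, Nguyen 8, Umar 3. Umar has the fewest and is eliminated.
Round 3: Silva 16, Okoro 13, Nguyen 11, Toma 10. Toma has the fewest and is eliminated.
Round 4: Okoro 23, Silva 16, Nguyen 11. Nguyen has the fewest and is eliminated.
Round 5: Okoro 26, Silva 24. Okoro has a majority.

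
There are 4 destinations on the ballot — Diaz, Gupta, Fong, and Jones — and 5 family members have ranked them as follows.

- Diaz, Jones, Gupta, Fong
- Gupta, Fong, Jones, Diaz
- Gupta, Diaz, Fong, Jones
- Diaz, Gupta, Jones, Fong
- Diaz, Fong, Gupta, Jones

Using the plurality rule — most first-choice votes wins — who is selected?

Diaz

First-place vote totals:
  Diaz: 3
  Gupta: 2
  Fong: 0
  Jones: 0
Diaz has the most first-place votes.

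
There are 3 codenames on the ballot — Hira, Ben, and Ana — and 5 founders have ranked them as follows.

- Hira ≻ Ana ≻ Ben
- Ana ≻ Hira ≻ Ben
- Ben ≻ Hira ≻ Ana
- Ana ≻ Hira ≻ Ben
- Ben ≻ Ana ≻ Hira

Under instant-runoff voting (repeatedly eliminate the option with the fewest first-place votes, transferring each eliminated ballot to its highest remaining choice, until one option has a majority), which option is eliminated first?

Hira

Round 1: Ben 2, Ana 2, Hira 1. Hira has the fewest and is eliminated.
Round 2: Ana 3, Ben 2. Ana has a majority.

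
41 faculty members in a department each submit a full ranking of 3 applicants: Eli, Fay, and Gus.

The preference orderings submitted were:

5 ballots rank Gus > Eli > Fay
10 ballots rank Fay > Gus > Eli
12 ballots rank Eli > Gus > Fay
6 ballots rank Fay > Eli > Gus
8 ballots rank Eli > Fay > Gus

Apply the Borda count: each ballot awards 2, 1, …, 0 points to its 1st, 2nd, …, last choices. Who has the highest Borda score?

Borda scores:
  Eli: 5·1 + 10·0 + 12·2 + 6·1 + 8·2 = 51
  Fay: 5·0 + 10·2 + 12·0 + 6·2 + 8·1 = 40
  Gus: 5·2 + 10·1 + 12·1 + 6·0 + 8·0 = 32
Eli has the highest total.

Eli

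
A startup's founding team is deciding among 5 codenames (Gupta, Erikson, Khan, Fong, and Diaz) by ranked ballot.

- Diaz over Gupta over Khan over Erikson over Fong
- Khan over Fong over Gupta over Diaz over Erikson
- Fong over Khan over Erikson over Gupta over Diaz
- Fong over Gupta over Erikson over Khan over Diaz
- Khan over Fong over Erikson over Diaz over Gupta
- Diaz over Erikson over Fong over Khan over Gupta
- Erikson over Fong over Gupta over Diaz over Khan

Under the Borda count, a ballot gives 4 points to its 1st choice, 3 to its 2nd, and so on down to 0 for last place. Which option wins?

Fong

Borda scores:
  Gupta: 3 + 2 + 1 + 3 + 0 + 0 + 2 = 11
  Erikson: 1 + 0 + 2 + 2 + 2 + 3 + 4 = 14
  Khan: 2 + 4 + 3 + 1 + 4 + 1 + 0 = 15
  Fong: 0 + 3 + 4 + 4 + 3 + 2 + 3 = 19
  Diaz: 4 + 1 + 0 + 0 + 1 + 4 + 1 = 11
Fong has the highest total.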